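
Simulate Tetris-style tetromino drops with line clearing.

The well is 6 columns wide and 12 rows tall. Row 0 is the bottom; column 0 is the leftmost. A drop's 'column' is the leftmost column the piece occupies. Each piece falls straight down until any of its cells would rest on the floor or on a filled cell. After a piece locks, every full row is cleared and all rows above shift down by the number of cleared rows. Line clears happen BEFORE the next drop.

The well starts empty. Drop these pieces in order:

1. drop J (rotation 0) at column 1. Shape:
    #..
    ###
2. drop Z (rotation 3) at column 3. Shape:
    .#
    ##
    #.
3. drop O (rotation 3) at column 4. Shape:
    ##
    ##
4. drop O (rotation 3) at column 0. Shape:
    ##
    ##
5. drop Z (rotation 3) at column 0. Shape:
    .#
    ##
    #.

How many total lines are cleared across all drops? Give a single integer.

Answer: 0

Derivation:
Drop 1: J rot0 at col 1 lands with bottom-row=0; cleared 0 line(s) (total 0); column heights now [0 2 1 1 0 0], max=2
Drop 2: Z rot3 at col 3 lands with bottom-row=1; cleared 0 line(s) (total 0); column heights now [0 2 1 3 4 0], max=4
Drop 3: O rot3 at col 4 lands with bottom-row=4; cleared 0 line(s) (total 0); column heights now [0 2 1 3 6 6], max=6
Drop 4: O rot3 at col 0 lands with bottom-row=2; cleared 0 line(s) (total 0); column heights now [4 4 1 3 6 6], max=6
Drop 5: Z rot3 at col 0 lands with bottom-row=4; cleared 0 line(s) (total 0); column heights now [6 7 1 3 6 6], max=7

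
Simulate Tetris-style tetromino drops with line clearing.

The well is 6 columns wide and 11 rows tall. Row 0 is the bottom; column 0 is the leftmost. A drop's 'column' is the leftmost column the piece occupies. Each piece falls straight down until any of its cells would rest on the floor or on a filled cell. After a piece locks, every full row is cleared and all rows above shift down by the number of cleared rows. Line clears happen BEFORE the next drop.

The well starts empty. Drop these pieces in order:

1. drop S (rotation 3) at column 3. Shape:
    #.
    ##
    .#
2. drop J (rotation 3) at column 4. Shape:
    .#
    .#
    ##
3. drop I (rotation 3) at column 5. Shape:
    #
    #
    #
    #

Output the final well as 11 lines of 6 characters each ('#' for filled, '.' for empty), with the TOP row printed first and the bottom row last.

Drop 1: S rot3 at col 3 lands with bottom-row=0; cleared 0 line(s) (total 0); column heights now [0 0 0 3 2 0], max=3
Drop 2: J rot3 at col 4 lands with bottom-row=2; cleared 0 line(s) (total 0); column heights now [0 0 0 3 3 5], max=5
Drop 3: I rot3 at col 5 lands with bottom-row=5; cleared 0 line(s) (total 0); column heights now [0 0 0 3 3 9], max=9

Answer: ......
......
.....#
.....#
.....#
.....#
.....#
.....#
...###
...##.
....#.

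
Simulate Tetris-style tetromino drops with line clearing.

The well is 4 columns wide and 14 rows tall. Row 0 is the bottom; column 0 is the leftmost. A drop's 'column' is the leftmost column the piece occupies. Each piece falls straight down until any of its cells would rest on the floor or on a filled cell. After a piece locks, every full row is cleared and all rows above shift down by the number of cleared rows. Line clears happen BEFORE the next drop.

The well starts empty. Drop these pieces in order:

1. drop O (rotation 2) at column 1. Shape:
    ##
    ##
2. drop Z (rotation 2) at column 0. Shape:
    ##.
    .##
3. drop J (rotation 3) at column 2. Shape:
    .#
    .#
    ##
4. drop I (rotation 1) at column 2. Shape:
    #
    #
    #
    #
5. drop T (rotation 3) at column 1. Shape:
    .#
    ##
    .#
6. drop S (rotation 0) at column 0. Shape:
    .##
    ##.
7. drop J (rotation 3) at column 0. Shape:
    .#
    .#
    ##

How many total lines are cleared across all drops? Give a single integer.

Answer: 1

Derivation:
Drop 1: O rot2 at col 1 lands with bottom-row=0; cleared 0 line(s) (total 0); column heights now [0 2 2 0], max=2
Drop 2: Z rot2 at col 0 lands with bottom-row=2; cleared 0 line(s) (total 0); column heights now [4 4 3 0], max=4
Drop 3: J rot3 at col 2 lands with bottom-row=3; cleared 1 line(s) (total 1); column heights now [0 3 3 5], max=5
Drop 4: I rot1 at col 2 lands with bottom-row=3; cleared 0 line(s) (total 1); column heights now [0 3 7 5], max=7
Drop 5: T rot3 at col 1 lands with bottom-row=7; cleared 0 line(s) (total 1); column heights now [0 9 10 5], max=10
Drop 6: S rot0 at col 0 lands with bottom-row=9; cleared 0 line(s) (total 1); column heights now [10 11 11 5], max=11
Drop 7: J rot3 at col 0 lands with bottom-row=11; cleared 0 line(s) (total 1); column heights now [12 14 11 5], max=14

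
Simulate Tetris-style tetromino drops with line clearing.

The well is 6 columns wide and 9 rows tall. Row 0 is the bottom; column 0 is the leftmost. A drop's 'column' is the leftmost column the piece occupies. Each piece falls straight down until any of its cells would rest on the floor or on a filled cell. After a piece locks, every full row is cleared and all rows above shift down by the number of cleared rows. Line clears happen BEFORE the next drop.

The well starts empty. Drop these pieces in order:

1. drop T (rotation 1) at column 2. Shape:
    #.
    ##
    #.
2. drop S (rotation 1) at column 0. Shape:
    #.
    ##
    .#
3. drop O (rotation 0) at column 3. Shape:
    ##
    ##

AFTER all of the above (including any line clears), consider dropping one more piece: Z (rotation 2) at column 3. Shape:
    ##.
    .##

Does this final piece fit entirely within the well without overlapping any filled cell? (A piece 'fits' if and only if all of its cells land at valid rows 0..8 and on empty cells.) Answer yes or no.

Answer: yes

Derivation:
Drop 1: T rot1 at col 2 lands with bottom-row=0; cleared 0 line(s) (total 0); column heights now [0 0 3 2 0 0], max=3
Drop 2: S rot1 at col 0 lands with bottom-row=0; cleared 0 line(s) (total 0); column heights now [3 2 3 2 0 0], max=3
Drop 3: O rot0 at col 3 lands with bottom-row=2; cleared 0 line(s) (total 0); column heights now [3 2 3 4 4 0], max=4
Test piece Z rot2 at col 3 (width 3): heights before test = [3 2 3 4 4 0]; fits = True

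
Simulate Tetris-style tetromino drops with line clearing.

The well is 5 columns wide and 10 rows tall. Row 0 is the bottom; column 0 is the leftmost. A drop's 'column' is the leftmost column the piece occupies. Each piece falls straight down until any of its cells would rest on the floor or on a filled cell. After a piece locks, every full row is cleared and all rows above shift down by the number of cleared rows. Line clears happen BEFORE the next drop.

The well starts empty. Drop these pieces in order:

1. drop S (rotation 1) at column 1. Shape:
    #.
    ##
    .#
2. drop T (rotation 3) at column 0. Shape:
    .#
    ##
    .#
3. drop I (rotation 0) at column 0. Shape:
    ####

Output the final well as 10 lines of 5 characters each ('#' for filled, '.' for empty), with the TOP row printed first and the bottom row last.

Answer: .....
.....
.....
####.
.#...
##...
.#...
.#...
.##..
..#..

Derivation:
Drop 1: S rot1 at col 1 lands with bottom-row=0; cleared 0 line(s) (total 0); column heights now [0 3 2 0 0], max=3
Drop 2: T rot3 at col 0 lands with bottom-row=3; cleared 0 line(s) (total 0); column heights now [5 6 2 0 0], max=6
Drop 3: I rot0 at col 0 lands with bottom-row=6; cleared 0 line(s) (total 0); column heights now [7 7 7 7 0], max=7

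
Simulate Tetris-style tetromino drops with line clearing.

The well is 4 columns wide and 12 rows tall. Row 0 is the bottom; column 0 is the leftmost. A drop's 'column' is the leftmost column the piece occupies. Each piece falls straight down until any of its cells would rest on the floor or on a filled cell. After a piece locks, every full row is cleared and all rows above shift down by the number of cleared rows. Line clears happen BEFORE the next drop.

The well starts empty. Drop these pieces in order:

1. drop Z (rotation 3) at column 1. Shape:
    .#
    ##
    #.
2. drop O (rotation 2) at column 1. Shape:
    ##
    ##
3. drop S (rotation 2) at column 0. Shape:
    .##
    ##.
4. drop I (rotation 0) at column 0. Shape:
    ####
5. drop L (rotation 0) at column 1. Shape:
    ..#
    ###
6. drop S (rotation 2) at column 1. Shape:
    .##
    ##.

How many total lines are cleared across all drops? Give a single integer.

Answer: 1

Derivation:
Drop 1: Z rot3 at col 1 lands with bottom-row=0; cleared 0 line(s) (total 0); column heights now [0 2 3 0], max=3
Drop 2: O rot2 at col 1 lands with bottom-row=3; cleared 0 line(s) (total 0); column heights now [0 5 5 0], max=5
Drop 3: S rot2 at col 0 lands with bottom-row=5; cleared 0 line(s) (total 0); column heights now [6 7 7 0], max=7
Drop 4: I rot0 at col 0 lands with bottom-row=7; cleared 1 line(s) (total 1); column heights now [6 7 7 0], max=7
Drop 5: L rot0 at col 1 lands with bottom-row=7; cleared 0 line(s) (total 1); column heights now [6 8 8 9], max=9
Drop 6: S rot2 at col 1 lands with bottom-row=8; cleared 0 line(s) (total 1); column heights now [6 9 10 10], max=10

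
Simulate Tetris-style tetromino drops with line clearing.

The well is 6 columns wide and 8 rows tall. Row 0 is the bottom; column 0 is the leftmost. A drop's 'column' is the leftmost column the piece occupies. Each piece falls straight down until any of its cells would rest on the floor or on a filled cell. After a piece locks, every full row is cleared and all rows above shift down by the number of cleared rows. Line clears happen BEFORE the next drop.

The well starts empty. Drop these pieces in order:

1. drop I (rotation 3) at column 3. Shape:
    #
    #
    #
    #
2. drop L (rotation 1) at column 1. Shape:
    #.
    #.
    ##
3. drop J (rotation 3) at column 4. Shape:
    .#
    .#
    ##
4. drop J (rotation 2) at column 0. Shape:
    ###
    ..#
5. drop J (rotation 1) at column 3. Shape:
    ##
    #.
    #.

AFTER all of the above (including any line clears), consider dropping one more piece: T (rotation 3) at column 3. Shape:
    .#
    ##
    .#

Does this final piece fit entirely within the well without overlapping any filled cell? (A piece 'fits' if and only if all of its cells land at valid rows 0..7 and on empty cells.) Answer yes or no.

Drop 1: I rot3 at col 3 lands with bottom-row=0; cleared 0 line(s) (total 0); column heights now [0 0 0 4 0 0], max=4
Drop 2: L rot1 at col 1 lands with bottom-row=0; cleared 0 line(s) (total 0); column heights now [0 3 1 4 0 0], max=4
Drop 3: J rot3 at col 4 lands with bottom-row=0; cleared 0 line(s) (total 0); column heights now [0 3 1 4 1 3], max=4
Drop 4: J rot2 at col 0 lands with bottom-row=2; cleared 0 line(s) (total 0); column heights now [4 4 4 4 1 3], max=4
Drop 5: J rot1 at col 3 lands with bottom-row=4; cleared 0 line(s) (total 0); column heights now [4 4 4 7 7 3], max=7
Test piece T rot3 at col 3 (width 2): heights before test = [4 4 4 7 7 3]; fits = False

Answer: no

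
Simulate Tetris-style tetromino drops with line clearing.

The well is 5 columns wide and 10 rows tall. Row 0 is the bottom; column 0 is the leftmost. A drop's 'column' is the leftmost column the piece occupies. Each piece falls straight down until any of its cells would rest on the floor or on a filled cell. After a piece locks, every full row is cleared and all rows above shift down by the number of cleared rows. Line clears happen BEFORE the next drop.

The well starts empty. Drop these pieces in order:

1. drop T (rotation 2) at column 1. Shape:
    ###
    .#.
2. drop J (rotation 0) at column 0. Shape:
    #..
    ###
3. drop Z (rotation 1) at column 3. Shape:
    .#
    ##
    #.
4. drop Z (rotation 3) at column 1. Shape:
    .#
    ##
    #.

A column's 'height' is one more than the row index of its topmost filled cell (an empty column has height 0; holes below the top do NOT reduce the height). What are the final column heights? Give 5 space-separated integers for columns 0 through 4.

Drop 1: T rot2 at col 1 lands with bottom-row=0; cleared 0 line(s) (total 0); column heights now [0 2 2 2 0], max=2
Drop 2: J rot0 at col 0 lands with bottom-row=2; cleared 0 line(s) (total 0); column heights now [4 3 3 2 0], max=4
Drop 3: Z rot1 at col 3 lands with bottom-row=2; cleared 0 line(s) (total 0); column heights now [4 3 3 4 5], max=5
Drop 4: Z rot3 at col 1 lands with bottom-row=3; cleared 0 line(s) (total 0); column heights now [4 5 6 4 5], max=6

Answer: 4 5 6 4 5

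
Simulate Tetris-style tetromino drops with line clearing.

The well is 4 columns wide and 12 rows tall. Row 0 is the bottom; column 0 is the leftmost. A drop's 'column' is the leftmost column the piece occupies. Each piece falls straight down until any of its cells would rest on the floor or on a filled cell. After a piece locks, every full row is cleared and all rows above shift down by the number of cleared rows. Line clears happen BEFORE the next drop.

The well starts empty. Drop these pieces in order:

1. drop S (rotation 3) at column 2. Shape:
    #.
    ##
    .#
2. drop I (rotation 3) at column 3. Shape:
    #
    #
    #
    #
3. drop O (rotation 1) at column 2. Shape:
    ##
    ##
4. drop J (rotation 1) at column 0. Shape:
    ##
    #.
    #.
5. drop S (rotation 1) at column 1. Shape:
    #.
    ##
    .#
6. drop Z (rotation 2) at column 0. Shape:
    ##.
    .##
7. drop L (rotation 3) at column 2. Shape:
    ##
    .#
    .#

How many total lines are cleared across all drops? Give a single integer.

Drop 1: S rot3 at col 2 lands with bottom-row=0; cleared 0 line(s) (total 0); column heights now [0 0 3 2], max=3
Drop 2: I rot3 at col 3 lands with bottom-row=2; cleared 0 line(s) (total 0); column heights now [0 0 3 6], max=6
Drop 3: O rot1 at col 2 lands with bottom-row=6; cleared 0 line(s) (total 0); column heights now [0 0 8 8], max=8
Drop 4: J rot1 at col 0 lands with bottom-row=0; cleared 1 line(s) (total 1); column heights now [2 0 7 7], max=7
Drop 5: S rot1 at col 1 lands with bottom-row=7; cleared 0 line(s) (total 1); column heights now [2 10 9 7], max=10
Drop 6: Z rot2 at col 0 lands with bottom-row=10; cleared 0 line(s) (total 1); column heights now [12 12 11 7], max=12
Drop 7: L rot3 at col 2 lands with bottom-row=9; cleared 1 line(s) (total 2); column heights now [2 11 11 11], max=11

Answer: 2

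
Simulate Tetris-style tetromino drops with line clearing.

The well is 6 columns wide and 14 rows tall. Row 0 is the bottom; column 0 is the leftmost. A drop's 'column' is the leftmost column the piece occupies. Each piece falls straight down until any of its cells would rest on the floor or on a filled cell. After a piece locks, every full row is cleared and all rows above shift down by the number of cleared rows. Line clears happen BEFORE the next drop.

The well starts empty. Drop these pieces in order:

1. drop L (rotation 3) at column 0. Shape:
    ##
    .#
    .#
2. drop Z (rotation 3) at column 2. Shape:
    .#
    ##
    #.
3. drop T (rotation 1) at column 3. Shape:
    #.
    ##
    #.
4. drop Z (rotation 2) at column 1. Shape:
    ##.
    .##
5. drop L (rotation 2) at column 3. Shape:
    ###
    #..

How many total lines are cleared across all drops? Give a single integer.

Answer: 0

Derivation:
Drop 1: L rot3 at col 0 lands with bottom-row=0; cleared 0 line(s) (total 0); column heights now [3 3 0 0 0 0], max=3
Drop 2: Z rot3 at col 2 lands with bottom-row=0; cleared 0 line(s) (total 0); column heights now [3 3 2 3 0 0], max=3
Drop 3: T rot1 at col 3 lands with bottom-row=3; cleared 0 line(s) (total 0); column heights now [3 3 2 6 5 0], max=6
Drop 4: Z rot2 at col 1 lands with bottom-row=6; cleared 0 line(s) (total 0); column heights now [3 8 8 7 5 0], max=8
Drop 5: L rot2 at col 3 lands with bottom-row=7; cleared 0 line(s) (total 0); column heights now [3 8 8 9 9 9], max=9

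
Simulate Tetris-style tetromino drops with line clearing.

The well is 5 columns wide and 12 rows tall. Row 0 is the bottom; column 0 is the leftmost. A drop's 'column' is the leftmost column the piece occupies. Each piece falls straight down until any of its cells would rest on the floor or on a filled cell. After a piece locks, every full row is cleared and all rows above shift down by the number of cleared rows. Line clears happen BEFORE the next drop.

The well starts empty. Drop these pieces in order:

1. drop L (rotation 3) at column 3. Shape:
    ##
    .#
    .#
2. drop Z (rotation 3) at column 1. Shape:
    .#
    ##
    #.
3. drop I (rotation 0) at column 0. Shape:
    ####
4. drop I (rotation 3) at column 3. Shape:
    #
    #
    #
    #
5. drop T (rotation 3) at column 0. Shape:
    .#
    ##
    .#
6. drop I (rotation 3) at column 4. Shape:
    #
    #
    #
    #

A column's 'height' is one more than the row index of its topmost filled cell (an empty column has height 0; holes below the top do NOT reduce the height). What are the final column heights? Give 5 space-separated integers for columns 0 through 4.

Drop 1: L rot3 at col 3 lands with bottom-row=0; cleared 0 line(s) (total 0); column heights now [0 0 0 3 3], max=3
Drop 2: Z rot3 at col 1 lands with bottom-row=0; cleared 0 line(s) (total 0); column heights now [0 2 3 3 3], max=3
Drop 3: I rot0 at col 0 lands with bottom-row=3; cleared 0 line(s) (total 0); column heights now [4 4 4 4 3], max=4
Drop 4: I rot3 at col 3 lands with bottom-row=4; cleared 0 line(s) (total 0); column heights now [4 4 4 8 3], max=8
Drop 5: T rot3 at col 0 lands with bottom-row=4; cleared 0 line(s) (total 0); column heights now [6 7 4 8 3], max=8
Drop 6: I rot3 at col 4 lands with bottom-row=3; cleared 1 line(s) (total 1); column heights now [5 6 3 7 6], max=7

Answer: 5 6 3 7 6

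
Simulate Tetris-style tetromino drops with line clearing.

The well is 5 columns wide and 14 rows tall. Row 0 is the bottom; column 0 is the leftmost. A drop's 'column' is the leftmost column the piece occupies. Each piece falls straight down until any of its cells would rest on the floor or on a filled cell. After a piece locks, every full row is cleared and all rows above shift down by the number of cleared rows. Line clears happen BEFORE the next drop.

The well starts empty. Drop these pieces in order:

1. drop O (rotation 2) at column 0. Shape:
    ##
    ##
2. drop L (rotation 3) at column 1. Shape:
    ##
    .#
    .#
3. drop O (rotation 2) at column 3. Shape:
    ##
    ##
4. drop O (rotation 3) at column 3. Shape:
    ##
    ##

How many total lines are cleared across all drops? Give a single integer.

Drop 1: O rot2 at col 0 lands with bottom-row=0; cleared 0 line(s) (total 0); column heights now [2 2 0 0 0], max=2
Drop 2: L rot3 at col 1 lands with bottom-row=0; cleared 0 line(s) (total 0); column heights now [2 3 3 0 0], max=3
Drop 3: O rot2 at col 3 lands with bottom-row=0; cleared 2 line(s) (total 2); column heights now [0 1 1 0 0], max=1
Drop 4: O rot3 at col 3 lands with bottom-row=0; cleared 0 line(s) (total 2); column heights now [0 1 1 2 2], max=2

Answer: 2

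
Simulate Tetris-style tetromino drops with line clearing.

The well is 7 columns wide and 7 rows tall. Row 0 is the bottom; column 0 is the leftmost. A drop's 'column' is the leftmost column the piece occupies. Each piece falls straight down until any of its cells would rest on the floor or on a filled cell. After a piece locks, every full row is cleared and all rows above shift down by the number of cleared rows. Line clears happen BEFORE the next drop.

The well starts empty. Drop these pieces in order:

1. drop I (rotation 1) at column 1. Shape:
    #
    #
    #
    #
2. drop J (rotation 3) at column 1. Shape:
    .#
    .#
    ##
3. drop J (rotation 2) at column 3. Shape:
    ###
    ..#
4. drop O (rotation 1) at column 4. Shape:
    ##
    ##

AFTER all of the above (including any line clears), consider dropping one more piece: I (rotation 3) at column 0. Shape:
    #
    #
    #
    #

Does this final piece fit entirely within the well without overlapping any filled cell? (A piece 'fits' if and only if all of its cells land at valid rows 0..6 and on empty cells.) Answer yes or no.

Answer: yes

Derivation:
Drop 1: I rot1 at col 1 lands with bottom-row=0; cleared 0 line(s) (total 0); column heights now [0 4 0 0 0 0 0], max=4
Drop 2: J rot3 at col 1 lands with bottom-row=4; cleared 0 line(s) (total 0); column heights now [0 5 7 0 0 0 0], max=7
Drop 3: J rot2 at col 3 lands with bottom-row=0; cleared 0 line(s) (total 0); column heights now [0 5 7 2 2 2 0], max=7
Drop 4: O rot1 at col 4 lands with bottom-row=2; cleared 0 line(s) (total 0); column heights now [0 5 7 2 4 4 0], max=7
Test piece I rot3 at col 0 (width 1): heights before test = [0 5 7 2 4 4 0]; fits = True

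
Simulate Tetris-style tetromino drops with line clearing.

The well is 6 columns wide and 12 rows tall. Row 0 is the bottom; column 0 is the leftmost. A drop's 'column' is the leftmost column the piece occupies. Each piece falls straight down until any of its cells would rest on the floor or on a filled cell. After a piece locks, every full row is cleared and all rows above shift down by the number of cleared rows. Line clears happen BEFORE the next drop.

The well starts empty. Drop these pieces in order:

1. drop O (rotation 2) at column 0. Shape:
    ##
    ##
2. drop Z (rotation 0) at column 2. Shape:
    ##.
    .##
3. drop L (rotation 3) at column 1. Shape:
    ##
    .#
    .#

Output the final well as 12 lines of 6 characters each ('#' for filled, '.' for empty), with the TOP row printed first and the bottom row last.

Answer: ......
......
......
......
......
......
......
.##...
..#...
..#...
####..
##.##.

Derivation:
Drop 1: O rot2 at col 0 lands with bottom-row=0; cleared 0 line(s) (total 0); column heights now [2 2 0 0 0 0], max=2
Drop 2: Z rot0 at col 2 lands with bottom-row=0; cleared 0 line(s) (total 0); column heights now [2 2 2 2 1 0], max=2
Drop 3: L rot3 at col 1 lands with bottom-row=2; cleared 0 line(s) (total 0); column heights now [2 5 5 2 1 0], max=5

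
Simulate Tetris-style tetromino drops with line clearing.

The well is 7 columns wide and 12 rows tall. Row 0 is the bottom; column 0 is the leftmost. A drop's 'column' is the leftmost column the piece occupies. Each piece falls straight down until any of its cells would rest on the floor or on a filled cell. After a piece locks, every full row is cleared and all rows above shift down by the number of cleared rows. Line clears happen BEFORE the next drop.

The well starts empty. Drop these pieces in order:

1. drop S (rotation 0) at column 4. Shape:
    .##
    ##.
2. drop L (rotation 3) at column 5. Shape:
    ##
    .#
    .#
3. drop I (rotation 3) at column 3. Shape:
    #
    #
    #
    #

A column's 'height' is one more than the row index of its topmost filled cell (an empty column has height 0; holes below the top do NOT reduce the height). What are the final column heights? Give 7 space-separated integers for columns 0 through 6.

Answer: 0 0 0 4 1 5 5

Derivation:
Drop 1: S rot0 at col 4 lands with bottom-row=0; cleared 0 line(s) (total 0); column heights now [0 0 0 0 1 2 2], max=2
Drop 2: L rot3 at col 5 lands with bottom-row=2; cleared 0 line(s) (total 0); column heights now [0 0 0 0 1 5 5], max=5
Drop 3: I rot3 at col 3 lands with bottom-row=0; cleared 0 line(s) (total 0); column heights now [0 0 0 4 1 5 5], max=5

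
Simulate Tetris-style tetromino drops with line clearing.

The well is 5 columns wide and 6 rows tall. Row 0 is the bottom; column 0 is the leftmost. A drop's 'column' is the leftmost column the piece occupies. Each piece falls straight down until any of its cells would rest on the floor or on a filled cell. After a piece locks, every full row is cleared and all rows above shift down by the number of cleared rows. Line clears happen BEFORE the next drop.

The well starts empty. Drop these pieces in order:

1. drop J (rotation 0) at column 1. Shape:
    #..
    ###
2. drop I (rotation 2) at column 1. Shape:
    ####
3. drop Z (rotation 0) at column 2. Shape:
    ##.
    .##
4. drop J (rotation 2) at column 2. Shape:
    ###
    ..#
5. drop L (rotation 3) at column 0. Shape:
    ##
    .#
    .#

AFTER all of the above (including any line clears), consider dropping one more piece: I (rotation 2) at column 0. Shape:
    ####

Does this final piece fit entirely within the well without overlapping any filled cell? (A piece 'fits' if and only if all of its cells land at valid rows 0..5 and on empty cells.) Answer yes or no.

Drop 1: J rot0 at col 1 lands with bottom-row=0; cleared 0 line(s) (total 0); column heights now [0 2 1 1 0], max=2
Drop 2: I rot2 at col 1 lands with bottom-row=2; cleared 0 line(s) (total 0); column heights now [0 3 3 3 3], max=3
Drop 3: Z rot0 at col 2 lands with bottom-row=3; cleared 0 line(s) (total 0); column heights now [0 3 5 5 4], max=5
Drop 4: J rot2 at col 2 lands with bottom-row=4; cleared 0 line(s) (total 0); column heights now [0 3 6 6 6], max=6
Drop 5: L rot3 at col 0 lands with bottom-row=3; cleared 1 line(s) (total 1); column heights now [0 5 5 5 5], max=5
Test piece I rot2 at col 0 (width 4): heights before test = [0 5 5 5 5]; fits = True

Answer: yes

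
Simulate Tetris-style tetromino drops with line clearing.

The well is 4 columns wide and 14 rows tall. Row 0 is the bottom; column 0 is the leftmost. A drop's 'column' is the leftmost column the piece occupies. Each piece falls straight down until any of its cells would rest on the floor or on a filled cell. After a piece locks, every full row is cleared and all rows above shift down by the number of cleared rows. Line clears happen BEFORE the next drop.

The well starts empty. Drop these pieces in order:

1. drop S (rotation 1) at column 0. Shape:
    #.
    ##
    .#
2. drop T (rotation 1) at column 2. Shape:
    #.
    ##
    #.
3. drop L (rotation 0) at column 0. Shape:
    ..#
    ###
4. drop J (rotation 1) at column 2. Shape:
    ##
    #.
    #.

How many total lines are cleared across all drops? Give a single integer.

Answer: 1

Derivation:
Drop 1: S rot1 at col 0 lands with bottom-row=0; cleared 0 line(s) (total 0); column heights now [3 2 0 0], max=3
Drop 2: T rot1 at col 2 lands with bottom-row=0; cleared 1 line(s) (total 1); column heights now [2 1 2 0], max=2
Drop 3: L rot0 at col 0 lands with bottom-row=2; cleared 0 line(s) (total 1); column heights now [3 3 4 0], max=4
Drop 4: J rot1 at col 2 lands with bottom-row=4; cleared 0 line(s) (total 1); column heights now [3 3 7 7], max=7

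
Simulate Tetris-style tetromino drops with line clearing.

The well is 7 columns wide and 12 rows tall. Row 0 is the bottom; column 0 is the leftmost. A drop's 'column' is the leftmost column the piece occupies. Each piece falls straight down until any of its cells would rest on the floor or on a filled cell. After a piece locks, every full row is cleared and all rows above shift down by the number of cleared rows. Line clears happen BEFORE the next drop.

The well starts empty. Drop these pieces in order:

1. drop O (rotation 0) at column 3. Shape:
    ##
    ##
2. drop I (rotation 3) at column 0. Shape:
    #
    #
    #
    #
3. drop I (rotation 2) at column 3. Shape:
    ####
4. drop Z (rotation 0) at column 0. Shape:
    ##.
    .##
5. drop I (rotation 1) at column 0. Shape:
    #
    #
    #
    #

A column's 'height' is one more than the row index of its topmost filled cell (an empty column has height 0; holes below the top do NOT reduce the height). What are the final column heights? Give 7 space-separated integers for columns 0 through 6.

Answer: 9 5 4 3 3 3 3

Derivation:
Drop 1: O rot0 at col 3 lands with bottom-row=0; cleared 0 line(s) (total 0); column heights now [0 0 0 2 2 0 0], max=2
Drop 2: I rot3 at col 0 lands with bottom-row=0; cleared 0 line(s) (total 0); column heights now [4 0 0 2 2 0 0], max=4
Drop 3: I rot2 at col 3 lands with bottom-row=2; cleared 0 line(s) (total 0); column heights now [4 0 0 3 3 3 3], max=4
Drop 4: Z rot0 at col 0 lands with bottom-row=3; cleared 0 line(s) (total 0); column heights now [5 5 4 3 3 3 3], max=5
Drop 5: I rot1 at col 0 lands with bottom-row=5; cleared 0 line(s) (total 0); column heights now [9 5 4 3 3 3 3], max=9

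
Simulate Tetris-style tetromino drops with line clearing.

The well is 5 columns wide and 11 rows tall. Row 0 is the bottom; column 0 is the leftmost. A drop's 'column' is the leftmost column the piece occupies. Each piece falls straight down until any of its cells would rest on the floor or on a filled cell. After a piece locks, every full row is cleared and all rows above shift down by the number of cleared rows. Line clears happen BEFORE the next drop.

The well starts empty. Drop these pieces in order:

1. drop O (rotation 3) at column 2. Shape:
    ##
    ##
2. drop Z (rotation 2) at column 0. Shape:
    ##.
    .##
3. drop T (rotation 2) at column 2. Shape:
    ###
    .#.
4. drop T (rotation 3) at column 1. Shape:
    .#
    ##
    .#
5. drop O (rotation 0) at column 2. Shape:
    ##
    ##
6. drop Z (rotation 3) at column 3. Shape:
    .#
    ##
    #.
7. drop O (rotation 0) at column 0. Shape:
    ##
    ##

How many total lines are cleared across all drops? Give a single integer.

Drop 1: O rot3 at col 2 lands with bottom-row=0; cleared 0 line(s) (total 0); column heights now [0 0 2 2 0], max=2
Drop 2: Z rot2 at col 0 lands with bottom-row=2; cleared 0 line(s) (total 0); column heights now [4 4 3 2 0], max=4
Drop 3: T rot2 at col 2 lands with bottom-row=2; cleared 1 line(s) (total 1); column heights now [0 3 3 3 0], max=3
Drop 4: T rot3 at col 1 lands with bottom-row=3; cleared 0 line(s) (total 1); column heights now [0 5 6 3 0], max=6
Drop 5: O rot0 at col 2 lands with bottom-row=6; cleared 0 line(s) (total 1); column heights now [0 5 8 8 0], max=8
Drop 6: Z rot3 at col 3 lands with bottom-row=8; cleared 0 line(s) (total 1); column heights now [0 5 8 10 11], max=11
Drop 7: O rot0 at col 0 lands with bottom-row=5; cleared 0 line(s) (total 1); column heights now [7 7 8 10 11], max=11

Answer: 1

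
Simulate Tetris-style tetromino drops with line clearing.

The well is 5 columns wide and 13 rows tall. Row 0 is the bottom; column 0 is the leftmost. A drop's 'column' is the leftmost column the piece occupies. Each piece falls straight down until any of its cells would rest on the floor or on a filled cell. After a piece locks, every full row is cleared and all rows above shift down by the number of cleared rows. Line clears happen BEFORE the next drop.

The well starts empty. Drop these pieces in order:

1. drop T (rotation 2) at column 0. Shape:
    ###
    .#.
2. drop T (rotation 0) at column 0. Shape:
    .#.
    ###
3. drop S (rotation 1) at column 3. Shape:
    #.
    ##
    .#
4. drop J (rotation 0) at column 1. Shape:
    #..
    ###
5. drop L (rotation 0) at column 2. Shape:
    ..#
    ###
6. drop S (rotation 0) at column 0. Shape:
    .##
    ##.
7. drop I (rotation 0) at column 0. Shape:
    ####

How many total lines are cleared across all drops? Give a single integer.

Answer: 1

Derivation:
Drop 1: T rot2 at col 0 lands with bottom-row=0; cleared 0 line(s) (total 0); column heights now [2 2 2 0 0], max=2
Drop 2: T rot0 at col 0 lands with bottom-row=2; cleared 0 line(s) (total 0); column heights now [3 4 3 0 0], max=4
Drop 3: S rot1 at col 3 lands with bottom-row=0; cleared 1 line(s) (total 1); column heights now [2 3 2 2 1], max=3
Drop 4: J rot0 at col 1 lands with bottom-row=3; cleared 0 line(s) (total 1); column heights now [2 5 4 4 1], max=5
Drop 5: L rot0 at col 2 lands with bottom-row=4; cleared 0 line(s) (total 1); column heights now [2 5 5 5 6], max=6
Drop 6: S rot0 at col 0 lands with bottom-row=5; cleared 0 line(s) (total 1); column heights now [6 7 7 5 6], max=7
Drop 7: I rot0 at col 0 lands with bottom-row=7; cleared 0 line(s) (total 1); column heights now [8 8 8 8 6], max=8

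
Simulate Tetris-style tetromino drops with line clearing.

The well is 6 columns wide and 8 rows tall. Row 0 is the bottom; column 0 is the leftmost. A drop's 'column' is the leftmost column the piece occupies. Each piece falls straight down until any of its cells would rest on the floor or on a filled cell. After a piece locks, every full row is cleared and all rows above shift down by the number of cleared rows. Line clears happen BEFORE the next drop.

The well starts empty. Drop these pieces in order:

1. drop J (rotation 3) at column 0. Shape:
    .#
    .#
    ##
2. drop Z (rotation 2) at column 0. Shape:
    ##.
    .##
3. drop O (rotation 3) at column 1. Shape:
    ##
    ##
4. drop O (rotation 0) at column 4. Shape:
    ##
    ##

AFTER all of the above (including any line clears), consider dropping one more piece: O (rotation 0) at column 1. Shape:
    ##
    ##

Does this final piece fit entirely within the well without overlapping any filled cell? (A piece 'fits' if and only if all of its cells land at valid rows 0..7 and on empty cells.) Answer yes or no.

Answer: no

Derivation:
Drop 1: J rot3 at col 0 lands with bottom-row=0; cleared 0 line(s) (total 0); column heights now [1 3 0 0 0 0], max=3
Drop 2: Z rot2 at col 0 lands with bottom-row=3; cleared 0 line(s) (total 0); column heights now [5 5 4 0 0 0], max=5
Drop 3: O rot3 at col 1 lands with bottom-row=5; cleared 0 line(s) (total 0); column heights now [5 7 7 0 0 0], max=7
Drop 4: O rot0 at col 4 lands with bottom-row=0; cleared 0 line(s) (total 0); column heights now [5 7 7 0 2 2], max=7
Test piece O rot0 at col 1 (width 2): heights before test = [5 7 7 0 2 2]; fits = False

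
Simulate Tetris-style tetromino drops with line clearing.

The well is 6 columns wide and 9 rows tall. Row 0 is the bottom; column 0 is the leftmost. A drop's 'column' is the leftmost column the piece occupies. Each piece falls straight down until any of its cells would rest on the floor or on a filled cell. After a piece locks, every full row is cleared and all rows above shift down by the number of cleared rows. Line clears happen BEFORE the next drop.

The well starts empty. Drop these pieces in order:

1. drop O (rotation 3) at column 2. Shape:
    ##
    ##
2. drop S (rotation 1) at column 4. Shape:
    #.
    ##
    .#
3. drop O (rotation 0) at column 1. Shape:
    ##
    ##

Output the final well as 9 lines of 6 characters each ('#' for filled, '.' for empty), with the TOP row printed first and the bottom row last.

Answer: ......
......
......
......
......
.##...
.##.#.
..####
..##.#

Derivation:
Drop 1: O rot3 at col 2 lands with bottom-row=0; cleared 0 line(s) (total 0); column heights now [0 0 2 2 0 0], max=2
Drop 2: S rot1 at col 4 lands with bottom-row=0; cleared 0 line(s) (total 0); column heights now [0 0 2 2 3 2], max=3
Drop 3: O rot0 at col 1 lands with bottom-row=2; cleared 0 line(s) (total 0); column heights now [0 4 4 2 3 2], max=4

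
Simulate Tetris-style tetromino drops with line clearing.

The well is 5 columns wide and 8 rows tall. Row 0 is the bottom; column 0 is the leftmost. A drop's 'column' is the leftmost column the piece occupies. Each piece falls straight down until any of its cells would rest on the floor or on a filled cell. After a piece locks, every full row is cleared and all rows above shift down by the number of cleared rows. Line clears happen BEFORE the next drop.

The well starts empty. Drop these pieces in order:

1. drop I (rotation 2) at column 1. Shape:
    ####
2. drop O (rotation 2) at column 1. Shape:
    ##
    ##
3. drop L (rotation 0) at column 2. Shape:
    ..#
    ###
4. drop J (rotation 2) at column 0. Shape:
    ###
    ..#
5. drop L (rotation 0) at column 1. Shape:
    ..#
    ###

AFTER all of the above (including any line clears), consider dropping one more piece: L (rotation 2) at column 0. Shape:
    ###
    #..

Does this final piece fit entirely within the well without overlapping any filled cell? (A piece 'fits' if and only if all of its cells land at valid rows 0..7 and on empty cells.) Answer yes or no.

Drop 1: I rot2 at col 1 lands with bottom-row=0; cleared 0 line(s) (total 0); column heights now [0 1 1 1 1], max=1
Drop 2: O rot2 at col 1 lands with bottom-row=1; cleared 0 line(s) (total 0); column heights now [0 3 3 1 1], max=3
Drop 3: L rot0 at col 2 lands with bottom-row=3; cleared 0 line(s) (total 0); column heights now [0 3 4 4 5], max=5
Drop 4: J rot2 at col 0 lands with bottom-row=4; cleared 0 line(s) (total 0); column heights now [6 6 6 4 5], max=6
Drop 5: L rot0 at col 1 lands with bottom-row=6; cleared 0 line(s) (total 0); column heights now [6 7 7 8 5], max=8
Test piece L rot2 at col 0 (width 3): heights before test = [6 7 7 8 5]; fits = True

Answer: yes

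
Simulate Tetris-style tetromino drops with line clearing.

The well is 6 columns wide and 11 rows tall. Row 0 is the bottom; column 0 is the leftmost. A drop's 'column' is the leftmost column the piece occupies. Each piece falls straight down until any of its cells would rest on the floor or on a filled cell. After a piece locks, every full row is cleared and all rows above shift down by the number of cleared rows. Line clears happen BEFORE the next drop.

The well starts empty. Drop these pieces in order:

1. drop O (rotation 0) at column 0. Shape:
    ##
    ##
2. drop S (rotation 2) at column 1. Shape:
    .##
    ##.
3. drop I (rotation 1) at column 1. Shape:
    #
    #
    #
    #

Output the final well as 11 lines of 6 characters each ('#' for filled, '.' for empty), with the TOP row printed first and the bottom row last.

Answer: ......
......
......
......
.#....
.#....
.#....
.###..
.##...
##....
##....

Derivation:
Drop 1: O rot0 at col 0 lands with bottom-row=0; cleared 0 line(s) (total 0); column heights now [2 2 0 0 0 0], max=2
Drop 2: S rot2 at col 1 lands with bottom-row=2; cleared 0 line(s) (total 0); column heights now [2 3 4 4 0 0], max=4
Drop 3: I rot1 at col 1 lands with bottom-row=3; cleared 0 line(s) (total 0); column heights now [2 7 4 4 0 0], max=7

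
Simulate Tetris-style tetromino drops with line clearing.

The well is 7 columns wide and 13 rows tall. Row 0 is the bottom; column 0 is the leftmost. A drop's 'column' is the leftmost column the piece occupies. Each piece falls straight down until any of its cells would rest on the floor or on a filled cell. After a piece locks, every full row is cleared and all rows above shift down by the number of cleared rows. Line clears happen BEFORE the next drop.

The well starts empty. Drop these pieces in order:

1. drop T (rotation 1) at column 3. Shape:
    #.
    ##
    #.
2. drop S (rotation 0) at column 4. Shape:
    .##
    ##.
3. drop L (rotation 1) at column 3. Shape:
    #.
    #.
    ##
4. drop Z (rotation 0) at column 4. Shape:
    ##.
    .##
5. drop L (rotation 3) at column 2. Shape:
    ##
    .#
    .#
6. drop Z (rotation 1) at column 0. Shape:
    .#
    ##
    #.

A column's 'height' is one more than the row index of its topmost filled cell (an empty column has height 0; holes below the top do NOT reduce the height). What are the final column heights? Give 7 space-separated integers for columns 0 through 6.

Drop 1: T rot1 at col 3 lands with bottom-row=0; cleared 0 line(s) (total 0); column heights now [0 0 0 3 2 0 0], max=3
Drop 2: S rot0 at col 4 lands with bottom-row=2; cleared 0 line(s) (total 0); column heights now [0 0 0 3 3 4 4], max=4
Drop 3: L rot1 at col 3 lands with bottom-row=3; cleared 0 line(s) (total 0); column heights now [0 0 0 6 4 4 4], max=6
Drop 4: Z rot0 at col 4 lands with bottom-row=4; cleared 0 line(s) (total 0); column heights now [0 0 0 6 6 6 5], max=6
Drop 5: L rot3 at col 2 lands with bottom-row=6; cleared 0 line(s) (total 0); column heights now [0 0 9 9 6 6 5], max=9
Drop 6: Z rot1 at col 0 lands with bottom-row=0; cleared 0 line(s) (total 0); column heights now [2 3 9 9 6 6 5], max=9

Answer: 2 3 9 9 6 6 5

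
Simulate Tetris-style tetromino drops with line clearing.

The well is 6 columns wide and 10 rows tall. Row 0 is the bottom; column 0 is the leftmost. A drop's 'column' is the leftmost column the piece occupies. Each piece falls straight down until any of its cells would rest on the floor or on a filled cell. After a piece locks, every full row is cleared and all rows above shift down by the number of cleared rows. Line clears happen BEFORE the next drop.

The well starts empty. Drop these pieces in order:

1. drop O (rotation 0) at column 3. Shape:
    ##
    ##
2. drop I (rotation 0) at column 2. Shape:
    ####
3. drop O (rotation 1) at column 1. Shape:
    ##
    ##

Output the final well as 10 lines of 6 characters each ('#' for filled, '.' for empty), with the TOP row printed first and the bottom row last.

Answer: ......
......
......
......
......
.##...
.##...
..####
...##.
...##.

Derivation:
Drop 1: O rot0 at col 3 lands with bottom-row=0; cleared 0 line(s) (total 0); column heights now [0 0 0 2 2 0], max=2
Drop 2: I rot0 at col 2 lands with bottom-row=2; cleared 0 line(s) (total 0); column heights now [0 0 3 3 3 3], max=3
Drop 3: O rot1 at col 1 lands with bottom-row=3; cleared 0 line(s) (total 0); column heights now [0 5 5 3 3 3], max=5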